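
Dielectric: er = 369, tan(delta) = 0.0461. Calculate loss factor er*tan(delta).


Loss = 369 * 0.0461 = 17.011

17.011


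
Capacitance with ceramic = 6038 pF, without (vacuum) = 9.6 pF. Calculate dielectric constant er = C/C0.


er = 6038 / 9.6 = 628.96

628.96


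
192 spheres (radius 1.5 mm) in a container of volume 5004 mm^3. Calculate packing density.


V_sphere = 4/3*pi*1.5^3 = 14.1372 mm^3
Total V = 192*14.1372 = 2714.3424 mm^3
PD = 2714.3424 / 5004 = 0.542

0.542


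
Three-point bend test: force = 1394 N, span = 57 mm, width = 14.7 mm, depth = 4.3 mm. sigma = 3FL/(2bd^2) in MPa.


sigma = 3*1394*57/(2*14.7*4.3^2) = 438.5 MPa

438.5


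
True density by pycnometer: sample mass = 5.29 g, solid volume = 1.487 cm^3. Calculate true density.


TD = 5.29 / 1.487 = 3.557 g/cm^3

3.557


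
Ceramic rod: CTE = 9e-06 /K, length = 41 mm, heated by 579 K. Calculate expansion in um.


dL = 9e-06 * 41 * 579 * 1000 = 213.651 um

213.651


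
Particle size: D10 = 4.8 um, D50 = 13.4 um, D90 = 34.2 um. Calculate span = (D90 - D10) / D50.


Span = (34.2 - 4.8) / 13.4 = 29.4 / 13.4 = 2.194

2.194


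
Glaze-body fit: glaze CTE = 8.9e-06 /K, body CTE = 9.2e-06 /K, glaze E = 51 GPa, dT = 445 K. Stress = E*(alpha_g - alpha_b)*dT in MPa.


Stress = 51*1000*(8.9e-06 - 9.2e-06)*445 = -6.8 MPa

-6.8


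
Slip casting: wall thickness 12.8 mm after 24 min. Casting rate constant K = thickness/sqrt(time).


K = 12.8 / sqrt(24) = 12.8 / 4.899 = 2.613 mm/min^0.5

2.613


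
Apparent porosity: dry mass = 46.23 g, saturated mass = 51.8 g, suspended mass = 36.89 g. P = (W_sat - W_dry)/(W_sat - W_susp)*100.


P = (51.8 - 46.23) / (51.8 - 36.89) * 100 = 5.57 / 14.91 * 100 = 37.4%

37.4


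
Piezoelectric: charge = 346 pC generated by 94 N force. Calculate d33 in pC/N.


d33 = 346 / 94 = 3.7 pC/N

3.7


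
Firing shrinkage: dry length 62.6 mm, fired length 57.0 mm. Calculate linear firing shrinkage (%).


FS = (62.6 - 57.0) / 62.6 * 100 = 8.95%

8.95


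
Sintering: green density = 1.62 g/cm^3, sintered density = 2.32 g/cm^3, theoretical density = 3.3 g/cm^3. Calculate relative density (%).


Relative = 2.32 / 3.3 * 100 = 70.3%

70.3


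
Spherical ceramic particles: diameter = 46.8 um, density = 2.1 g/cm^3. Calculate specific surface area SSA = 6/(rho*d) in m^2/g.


SSA = 6 / (2.1 * 46.8) = 0.061 m^2/g

0.061


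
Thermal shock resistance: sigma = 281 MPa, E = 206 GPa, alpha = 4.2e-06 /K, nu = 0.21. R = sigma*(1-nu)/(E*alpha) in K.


R = 281*(1-0.21)/(206*1000*4.2e-06) = 257 K

257


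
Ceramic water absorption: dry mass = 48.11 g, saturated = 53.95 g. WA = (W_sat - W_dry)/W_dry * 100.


WA = (53.95 - 48.11) / 48.11 * 100 = 12.14%

12.14


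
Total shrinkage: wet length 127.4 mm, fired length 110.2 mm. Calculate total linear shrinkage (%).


TS = (127.4 - 110.2) / 127.4 * 100 = 13.5%

13.5


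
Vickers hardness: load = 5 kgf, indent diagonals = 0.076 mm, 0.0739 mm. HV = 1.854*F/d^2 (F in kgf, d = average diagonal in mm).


d_avg = (0.076+0.0739)/2 = 0.07495 mm
HV = 1.854*5/0.07495^2 = 1650

1650


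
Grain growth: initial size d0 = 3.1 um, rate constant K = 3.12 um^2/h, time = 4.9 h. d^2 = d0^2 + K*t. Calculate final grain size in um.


d^2 = 3.1^2 + 3.12*4.9 = 24.898
d = sqrt(24.898) = 4.99 um

4.99


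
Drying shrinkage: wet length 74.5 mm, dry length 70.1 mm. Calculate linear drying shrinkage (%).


DS = (74.5 - 70.1) / 74.5 * 100 = 5.91%

5.91


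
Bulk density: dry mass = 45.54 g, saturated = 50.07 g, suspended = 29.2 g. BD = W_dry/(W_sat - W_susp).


BD = 45.54 / (50.07 - 29.2) = 45.54 / 20.87 = 2.182 g/cm^3

2.182


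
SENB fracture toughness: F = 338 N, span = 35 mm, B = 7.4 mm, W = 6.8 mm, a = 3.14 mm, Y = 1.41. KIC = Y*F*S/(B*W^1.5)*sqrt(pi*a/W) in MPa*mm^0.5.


KIC = 1.41*338*35/(7.4*6.8^1.5)*sqrt(pi*3.14/6.8) = 153.11

153.11


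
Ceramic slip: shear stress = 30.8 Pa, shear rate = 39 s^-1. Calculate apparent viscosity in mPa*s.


eta = tau/gamma * 1000 = 30.8/39 * 1000 = 789.7 mPa*s

789.7


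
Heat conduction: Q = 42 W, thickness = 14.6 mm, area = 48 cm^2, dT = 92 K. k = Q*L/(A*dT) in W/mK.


k = 42*14.6/1000/(48/10000*92) = 1.39 W/mK

1.39


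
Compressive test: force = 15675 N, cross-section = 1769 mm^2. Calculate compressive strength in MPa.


CS = 15675 / 1769 = 8.9 MPa

8.9


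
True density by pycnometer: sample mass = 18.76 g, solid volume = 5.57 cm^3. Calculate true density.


TD = 18.76 / 5.57 = 3.368 g/cm^3

3.368


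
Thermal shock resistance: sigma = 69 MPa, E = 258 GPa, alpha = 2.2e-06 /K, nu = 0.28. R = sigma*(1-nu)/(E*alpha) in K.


R = 69*(1-0.28)/(258*1000*2.2e-06) = 88 K

88


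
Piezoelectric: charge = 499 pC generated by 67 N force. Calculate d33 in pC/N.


d33 = 499 / 67 = 7.4 pC/N

7.4


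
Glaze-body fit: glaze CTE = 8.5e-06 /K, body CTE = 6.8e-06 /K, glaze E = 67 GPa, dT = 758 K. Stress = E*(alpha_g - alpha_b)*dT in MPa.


Stress = 67*1000*(8.5e-06 - 6.8e-06)*758 = 86.3 MPa

86.3


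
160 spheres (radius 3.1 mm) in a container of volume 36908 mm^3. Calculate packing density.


V_sphere = 4/3*pi*3.1^3 = 124.7882 mm^3
Total V = 160*124.7882 = 19966.112 mm^3
PD = 19966.112 / 36908 = 0.541

0.541


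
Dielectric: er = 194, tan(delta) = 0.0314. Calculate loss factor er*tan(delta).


Loss = 194 * 0.0314 = 6.092

6.092


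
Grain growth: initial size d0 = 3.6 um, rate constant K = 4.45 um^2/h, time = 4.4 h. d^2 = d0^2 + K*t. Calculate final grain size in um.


d^2 = 3.6^2 + 4.45*4.4 = 32.54
d = sqrt(32.54) = 5.7 um

5.7


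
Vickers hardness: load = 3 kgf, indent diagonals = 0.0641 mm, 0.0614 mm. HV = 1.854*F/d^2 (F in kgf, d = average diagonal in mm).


d_avg = (0.0641+0.0614)/2 = 0.06275 mm
HV = 1.854*3/0.06275^2 = 1413

1413


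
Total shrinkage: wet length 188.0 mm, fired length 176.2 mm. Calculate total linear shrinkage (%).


TS = (188.0 - 176.2) / 188.0 * 100 = 6.28%

6.28


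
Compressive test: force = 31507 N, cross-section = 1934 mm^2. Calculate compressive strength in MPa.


CS = 31507 / 1934 = 16.3 MPa

16.3


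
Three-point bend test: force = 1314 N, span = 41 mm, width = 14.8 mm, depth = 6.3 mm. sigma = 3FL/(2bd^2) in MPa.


sigma = 3*1314*41/(2*14.8*6.3^2) = 137.6 MPa

137.6


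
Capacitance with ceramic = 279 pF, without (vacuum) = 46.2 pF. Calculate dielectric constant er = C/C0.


er = 279 / 46.2 = 6.04

6.04


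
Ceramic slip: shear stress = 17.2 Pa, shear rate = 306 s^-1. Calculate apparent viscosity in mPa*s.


eta = tau/gamma * 1000 = 17.2/306 * 1000 = 56.2 mPa*s

56.2


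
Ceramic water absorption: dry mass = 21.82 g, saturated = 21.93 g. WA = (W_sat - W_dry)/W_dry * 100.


WA = (21.93 - 21.82) / 21.82 * 100 = 0.5%

0.5


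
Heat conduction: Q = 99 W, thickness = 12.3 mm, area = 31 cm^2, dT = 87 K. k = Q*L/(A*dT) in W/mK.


k = 99*12.3/1000/(31/10000*87) = 4.52 W/mK

4.52


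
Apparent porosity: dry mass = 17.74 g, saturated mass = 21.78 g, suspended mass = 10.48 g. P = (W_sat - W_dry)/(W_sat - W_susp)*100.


P = (21.78 - 17.74) / (21.78 - 10.48) * 100 = 4.04 / 11.3 * 100 = 35.8%

35.8


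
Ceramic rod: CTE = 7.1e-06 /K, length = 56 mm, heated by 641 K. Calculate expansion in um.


dL = 7.1e-06 * 56 * 641 * 1000 = 254.862 um

254.862


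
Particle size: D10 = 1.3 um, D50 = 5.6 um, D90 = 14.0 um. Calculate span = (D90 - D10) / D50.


Span = (14.0 - 1.3) / 5.6 = 12.7 / 5.6 = 2.268

2.268


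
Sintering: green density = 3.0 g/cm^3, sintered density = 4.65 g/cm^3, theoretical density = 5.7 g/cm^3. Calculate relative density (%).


Relative = 4.65 / 5.7 * 100 = 81.6%

81.6


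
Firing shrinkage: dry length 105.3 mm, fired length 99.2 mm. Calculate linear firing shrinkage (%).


FS = (105.3 - 99.2) / 105.3 * 100 = 5.79%

5.79


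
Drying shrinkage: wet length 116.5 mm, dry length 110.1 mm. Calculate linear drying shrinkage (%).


DS = (116.5 - 110.1) / 116.5 * 100 = 5.49%

5.49


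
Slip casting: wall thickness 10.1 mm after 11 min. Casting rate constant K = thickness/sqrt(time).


K = 10.1 / sqrt(11) = 10.1 / 3.3166 = 3.045 mm/min^0.5

3.045


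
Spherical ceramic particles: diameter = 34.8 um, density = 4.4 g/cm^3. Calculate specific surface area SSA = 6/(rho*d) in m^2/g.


SSA = 6 / (4.4 * 34.8) = 0.039 m^2/g

0.039


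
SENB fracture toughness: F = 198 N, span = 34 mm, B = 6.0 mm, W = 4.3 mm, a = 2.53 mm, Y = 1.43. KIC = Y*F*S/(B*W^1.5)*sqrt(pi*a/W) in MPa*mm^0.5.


KIC = 1.43*198*34/(6.0*4.3^1.5)*sqrt(pi*2.53/4.3) = 244.64

244.64


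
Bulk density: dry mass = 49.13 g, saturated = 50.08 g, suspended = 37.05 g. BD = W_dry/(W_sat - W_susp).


BD = 49.13 / (50.08 - 37.05) = 49.13 / 13.03 = 3.771 g/cm^3

3.771


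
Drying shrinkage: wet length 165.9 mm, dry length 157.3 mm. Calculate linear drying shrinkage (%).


DS = (165.9 - 157.3) / 165.9 * 100 = 5.18%

5.18


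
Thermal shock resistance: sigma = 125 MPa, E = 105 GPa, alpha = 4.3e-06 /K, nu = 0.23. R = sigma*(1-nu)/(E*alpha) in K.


R = 125*(1-0.23)/(105*1000*4.3e-06) = 213 K

213


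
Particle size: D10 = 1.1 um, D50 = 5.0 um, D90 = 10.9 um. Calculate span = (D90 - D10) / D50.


Span = (10.9 - 1.1) / 5.0 = 9.8 / 5.0 = 1.96

1.96


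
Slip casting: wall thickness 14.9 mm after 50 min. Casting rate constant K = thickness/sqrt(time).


K = 14.9 / sqrt(50) = 14.9 / 7.0711 = 2.107 mm/min^0.5

2.107


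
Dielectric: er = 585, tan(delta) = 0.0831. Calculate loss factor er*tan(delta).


Loss = 585 * 0.0831 = 48.614

48.614


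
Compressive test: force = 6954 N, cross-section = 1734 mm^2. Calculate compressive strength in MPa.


CS = 6954 / 1734 = 4.0 MPa

4.0


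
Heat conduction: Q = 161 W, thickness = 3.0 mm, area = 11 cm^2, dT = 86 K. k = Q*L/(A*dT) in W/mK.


k = 161*3.0/1000/(11/10000*86) = 5.11 W/mK

5.11


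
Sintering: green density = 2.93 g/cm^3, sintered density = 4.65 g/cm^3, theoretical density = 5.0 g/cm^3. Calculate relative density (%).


Relative = 4.65 / 5.0 * 100 = 93.0%

93.0


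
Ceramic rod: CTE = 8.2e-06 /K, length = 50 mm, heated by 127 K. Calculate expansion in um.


dL = 8.2e-06 * 50 * 127 * 1000 = 52.07 um

52.07


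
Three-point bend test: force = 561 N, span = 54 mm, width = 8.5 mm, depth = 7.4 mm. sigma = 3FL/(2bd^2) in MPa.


sigma = 3*561*54/(2*8.5*7.4^2) = 97.6 MPa

97.6


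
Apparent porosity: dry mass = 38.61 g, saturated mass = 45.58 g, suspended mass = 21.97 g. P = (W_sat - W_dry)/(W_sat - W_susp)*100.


P = (45.58 - 38.61) / (45.58 - 21.97) * 100 = 6.97 / 23.61 * 100 = 29.5%

29.5


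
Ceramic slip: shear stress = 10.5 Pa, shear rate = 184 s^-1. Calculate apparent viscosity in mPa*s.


eta = tau/gamma * 1000 = 10.5/184 * 1000 = 57.1 mPa*s

57.1


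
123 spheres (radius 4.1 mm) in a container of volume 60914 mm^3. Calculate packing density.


V_sphere = 4/3*pi*4.1^3 = 288.6956 mm^3
Total V = 123*288.6956 = 35509.5588 mm^3
PD = 35509.5588 / 60914 = 0.583

0.583


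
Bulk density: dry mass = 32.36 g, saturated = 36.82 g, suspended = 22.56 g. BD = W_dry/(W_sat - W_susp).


BD = 32.36 / (36.82 - 22.56) = 32.36 / 14.26 = 2.269 g/cm^3

2.269


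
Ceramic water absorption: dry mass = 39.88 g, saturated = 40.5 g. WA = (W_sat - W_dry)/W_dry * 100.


WA = (40.5 - 39.88) / 39.88 * 100 = 1.55%

1.55


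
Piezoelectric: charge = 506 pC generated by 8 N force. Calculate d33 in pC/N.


d33 = 506 / 8 = 63.3 pC/N

63.3


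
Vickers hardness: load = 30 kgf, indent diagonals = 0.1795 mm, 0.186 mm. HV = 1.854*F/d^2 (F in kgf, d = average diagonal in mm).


d_avg = (0.1795+0.186)/2 = 0.18275 mm
HV = 1.854*30/0.18275^2 = 1665

1665


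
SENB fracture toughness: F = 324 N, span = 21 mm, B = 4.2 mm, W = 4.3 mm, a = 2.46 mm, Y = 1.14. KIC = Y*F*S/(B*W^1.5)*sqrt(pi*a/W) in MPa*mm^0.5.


KIC = 1.14*324*21/(4.2*4.3^1.5)*sqrt(pi*2.46/4.3) = 277.67

277.67


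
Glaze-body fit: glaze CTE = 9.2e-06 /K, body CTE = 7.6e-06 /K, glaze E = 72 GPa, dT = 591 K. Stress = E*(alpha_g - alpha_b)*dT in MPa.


Stress = 72*1000*(9.2e-06 - 7.6e-06)*591 = 68.1 MPa

68.1


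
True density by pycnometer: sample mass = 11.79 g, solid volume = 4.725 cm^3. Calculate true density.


TD = 11.79 / 4.725 = 2.495 g/cm^3

2.495


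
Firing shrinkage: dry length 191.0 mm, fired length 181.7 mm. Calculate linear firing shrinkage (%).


FS = (191.0 - 181.7) / 191.0 * 100 = 4.87%

4.87


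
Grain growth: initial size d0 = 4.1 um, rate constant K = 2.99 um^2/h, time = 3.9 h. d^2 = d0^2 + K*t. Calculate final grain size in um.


d^2 = 4.1^2 + 2.99*3.9 = 28.471
d = sqrt(28.471) = 5.34 um

5.34


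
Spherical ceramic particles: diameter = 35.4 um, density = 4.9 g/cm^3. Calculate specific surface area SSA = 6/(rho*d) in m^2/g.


SSA = 6 / (4.9 * 35.4) = 0.035 m^2/g

0.035


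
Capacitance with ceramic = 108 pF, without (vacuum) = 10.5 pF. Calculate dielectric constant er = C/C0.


er = 108 / 10.5 = 10.29

10.29


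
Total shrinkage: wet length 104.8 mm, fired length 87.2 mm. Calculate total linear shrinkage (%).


TS = (104.8 - 87.2) / 104.8 * 100 = 16.79%

16.79


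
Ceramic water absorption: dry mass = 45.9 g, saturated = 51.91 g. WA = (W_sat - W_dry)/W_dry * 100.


WA = (51.91 - 45.9) / 45.9 * 100 = 13.09%

13.09


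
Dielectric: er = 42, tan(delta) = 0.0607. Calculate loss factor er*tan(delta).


Loss = 42 * 0.0607 = 2.549

2.549


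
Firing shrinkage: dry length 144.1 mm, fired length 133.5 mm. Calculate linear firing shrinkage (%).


FS = (144.1 - 133.5) / 144.1 * 100 = 7.36%

7.36


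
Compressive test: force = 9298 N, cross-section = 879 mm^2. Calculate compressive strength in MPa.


CS = 9298 / 879 = 10.6 MPa

10.6


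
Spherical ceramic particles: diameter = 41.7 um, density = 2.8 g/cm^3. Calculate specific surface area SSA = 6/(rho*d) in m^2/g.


SSA = 6 / (2.8 * 41.7) = 0.051 m^2/g

0.051


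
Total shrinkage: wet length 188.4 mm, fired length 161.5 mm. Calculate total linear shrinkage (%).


TS = (188.4 - 161.5) / 188.4 * 100 = 14.28%

14.28


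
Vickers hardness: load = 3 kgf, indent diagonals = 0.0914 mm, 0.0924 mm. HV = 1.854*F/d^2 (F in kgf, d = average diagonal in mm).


d_avg = (0.0914+0.0924)/2 = 0.0919 mm
HV = 1.854*3/0.0919^2 = 659

659


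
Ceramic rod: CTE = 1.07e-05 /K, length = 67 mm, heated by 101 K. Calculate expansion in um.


dL = 1.07e-05 * 67 * 101 * 1000 = 72.407 um

72.407


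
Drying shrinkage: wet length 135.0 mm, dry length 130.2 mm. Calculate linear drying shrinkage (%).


DS = (135.0 - 130.2) / 135.0 * 100 = 3.56%

3.56


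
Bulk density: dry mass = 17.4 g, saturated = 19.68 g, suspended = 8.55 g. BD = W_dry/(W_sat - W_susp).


BD = 17.4 / (19.68 - 8.55) = 17.4 / 11.13 = 1.563 g/cm^3

1.563


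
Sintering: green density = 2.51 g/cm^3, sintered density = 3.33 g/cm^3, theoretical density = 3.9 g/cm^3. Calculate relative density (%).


Relative = 3.33 / 3.9 * 100 = 85.4%

85.4


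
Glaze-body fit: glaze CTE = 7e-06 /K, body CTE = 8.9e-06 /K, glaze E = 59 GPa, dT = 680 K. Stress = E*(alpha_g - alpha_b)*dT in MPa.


Stress = 59*1000*(7e-06 - 8.9e-06)*680 = -76.2 MPa

-76.2


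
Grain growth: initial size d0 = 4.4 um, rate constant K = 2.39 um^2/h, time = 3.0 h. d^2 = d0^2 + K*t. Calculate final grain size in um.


d^2 = 4.4^2 + 2.39*3.0 = 26.53
d = sqrt(26.53) = 5.15 um

5.15


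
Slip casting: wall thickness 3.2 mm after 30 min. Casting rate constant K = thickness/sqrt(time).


K = 3.2 / sqrt(30) = 3.2 / 5.4772 = 0.584 mm/min^0.5

0.584


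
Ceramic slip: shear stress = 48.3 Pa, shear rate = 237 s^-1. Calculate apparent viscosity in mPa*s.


eta = tau/gamma * 1000 = 48.3/237 * 1000 = 203.8 mPa*s

203.8


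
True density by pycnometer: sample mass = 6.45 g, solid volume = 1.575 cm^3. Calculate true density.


TD = 6.45 / 1.575 = 4.095 g/cm^3

4.095


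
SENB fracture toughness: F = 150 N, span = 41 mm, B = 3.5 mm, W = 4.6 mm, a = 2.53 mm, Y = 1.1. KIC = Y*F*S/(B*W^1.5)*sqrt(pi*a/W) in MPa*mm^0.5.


KIC = 1.1*150*41/(3.5*4.6^1.5)*sqrt(pi*2.53/4.6) = 257.52

257.52


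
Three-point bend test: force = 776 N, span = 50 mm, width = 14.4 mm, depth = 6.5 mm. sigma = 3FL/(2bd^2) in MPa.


sigma = 3*776*50/(2*14.4*6.5^2) = 95.7 MPa

95.7


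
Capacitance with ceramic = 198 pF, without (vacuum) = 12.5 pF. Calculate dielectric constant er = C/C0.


er = 198 / 12.5 = 15.84

15.84


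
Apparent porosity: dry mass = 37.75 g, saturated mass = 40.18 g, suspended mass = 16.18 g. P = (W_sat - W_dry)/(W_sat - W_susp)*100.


P = (40.18 - 37.75) / (40.18 - 16.18) * 100 = 2.43 / 24.0 * 100 = 10.1%

10.1


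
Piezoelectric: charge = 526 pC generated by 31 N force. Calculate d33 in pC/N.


d33 = 526 / 31 = 17.0 pC/N

17.0


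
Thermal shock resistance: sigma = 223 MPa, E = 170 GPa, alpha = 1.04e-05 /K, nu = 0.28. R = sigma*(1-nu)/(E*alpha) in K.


R = 223*(1-0.28)/(170*1000*1.04e-05) = 91 K

91


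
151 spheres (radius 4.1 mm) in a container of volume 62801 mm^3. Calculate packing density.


V_sphere = 4/3*pi*4.1^3 = 288.6956 mm^3
Total V = 151*288.6956 = 43593.0356 mm^3
PD = 43593.0356 / 62801 = 0.694

0.694


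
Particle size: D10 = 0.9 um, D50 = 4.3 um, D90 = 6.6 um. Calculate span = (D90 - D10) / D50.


Span = (6.6 - 0.9) / 4.3 = 5.7 / 4.3 = 1.326

1.326


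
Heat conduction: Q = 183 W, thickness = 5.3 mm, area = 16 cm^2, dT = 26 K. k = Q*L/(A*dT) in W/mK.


k = 183*5.3/1000/(16/10000*26) = 23.31 W/mK

23.31


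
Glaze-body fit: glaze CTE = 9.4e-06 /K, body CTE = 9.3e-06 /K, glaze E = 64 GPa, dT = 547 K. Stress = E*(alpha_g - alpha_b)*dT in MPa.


Stress = 64*1000*(9.4e-06 - 9.3e-06)*547 = 3.5 MPa

3.5


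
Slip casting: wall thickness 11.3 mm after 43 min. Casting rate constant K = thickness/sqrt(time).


K = 11.3 / sqrt(43) = 11.3 / 6.5574 = 1.723 mm/min^0.5

1.723


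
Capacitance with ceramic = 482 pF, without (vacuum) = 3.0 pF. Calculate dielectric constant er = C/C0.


er = 482 / 3.0 = 160.67

160.67


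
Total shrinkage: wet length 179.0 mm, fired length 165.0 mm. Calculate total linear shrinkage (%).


TS = (179.0 - 165.0) / 179.0 * 100 = 7.82%

7.82


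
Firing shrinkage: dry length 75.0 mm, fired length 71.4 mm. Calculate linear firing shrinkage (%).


FS = (75.0 - 71.4) / 75.0 * 100 = 4.8%

4.8


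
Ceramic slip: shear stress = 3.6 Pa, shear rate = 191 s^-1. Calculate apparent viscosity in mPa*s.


eta = tau/gamma * 1000 = 3.6/191 * 1000 = 18.8 mPa*s

18.8


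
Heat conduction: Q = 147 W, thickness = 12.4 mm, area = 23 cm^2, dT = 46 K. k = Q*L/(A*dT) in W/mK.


k = 147*12.4/1000/(23/10000*46) = 17.23 W/mK

17.23


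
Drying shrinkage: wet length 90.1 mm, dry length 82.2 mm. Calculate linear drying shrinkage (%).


DS = (90.1 - 82.2) / 90.1 * 100 = 8.77%

8.77


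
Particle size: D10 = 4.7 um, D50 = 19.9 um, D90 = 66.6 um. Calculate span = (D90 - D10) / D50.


Span = (66.6 - 4.7) / 19.9 = 61.9 / 19.9 = 3.111

3.111


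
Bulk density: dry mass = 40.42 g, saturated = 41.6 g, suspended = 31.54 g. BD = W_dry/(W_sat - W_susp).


BD = 40.42 / (41.6 - 31.54) = 40.42 / 10.06 = 4.018 g/cm^3

4.018


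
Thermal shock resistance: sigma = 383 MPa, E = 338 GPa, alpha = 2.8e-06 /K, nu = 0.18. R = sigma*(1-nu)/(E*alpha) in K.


R = 383*(1-0.18)/(338*1000*2.8e-06) = 332 K

332


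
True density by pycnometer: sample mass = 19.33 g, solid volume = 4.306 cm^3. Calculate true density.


TD = 19.33 / 4.306 = 4.489 g/cm^3

4.489


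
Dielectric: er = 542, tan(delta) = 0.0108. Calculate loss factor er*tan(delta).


Loss = 542 * 0.0108 = 5.854

5.854


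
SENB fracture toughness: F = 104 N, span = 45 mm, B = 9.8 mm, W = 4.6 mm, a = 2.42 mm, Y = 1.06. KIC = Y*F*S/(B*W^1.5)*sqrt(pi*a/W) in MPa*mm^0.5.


KIC = 1.06*104*45/(9.8*4.6^1.5)*sqrt(pi*2.42/4.6) = 65.96

65.96


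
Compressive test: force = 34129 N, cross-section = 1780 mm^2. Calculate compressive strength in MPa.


CS = 34129 / 1780 = 19.2 MPa

19.2


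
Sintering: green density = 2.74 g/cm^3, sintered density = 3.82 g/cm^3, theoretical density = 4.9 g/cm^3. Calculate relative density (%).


Relative = 3.82 / 4.9 * 100 = 78.0%

78.0


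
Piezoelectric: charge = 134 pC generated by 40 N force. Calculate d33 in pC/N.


d33 = 134 / 40 = 3.4 pC/N

3.4


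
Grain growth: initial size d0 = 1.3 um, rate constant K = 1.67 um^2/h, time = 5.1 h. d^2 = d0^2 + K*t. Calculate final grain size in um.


d^2 = 1.3^2 + 1.67*5.1 = 10.207
d = sqrt(10.207) = 3.19 um

3.19


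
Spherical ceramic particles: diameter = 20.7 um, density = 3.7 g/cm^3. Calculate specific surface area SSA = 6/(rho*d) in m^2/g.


SSA = 6 / (3.7 * 20.7) = 0.078 m^2/g

0.078


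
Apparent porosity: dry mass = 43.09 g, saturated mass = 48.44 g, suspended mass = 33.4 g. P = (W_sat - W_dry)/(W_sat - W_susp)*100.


P = (48.44 - 43.09) / (48.44 - 33.4) * 100 = 5.35 / 15.04 * 100 = 35.6%

35.6


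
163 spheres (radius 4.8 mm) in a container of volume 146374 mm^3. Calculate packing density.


V_sphere = 4/3*pi*4.8^3 = 463.2467 mm^3
Total V = 163*463.2467 = 75509.2121 mm^3
PD = 75509.2121 / 146374 = 0.516

0.516


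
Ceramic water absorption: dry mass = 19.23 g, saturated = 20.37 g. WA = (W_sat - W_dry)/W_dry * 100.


WA = (20.37 - 19.23) / 19.23 * 100 = 5.93%

5.93


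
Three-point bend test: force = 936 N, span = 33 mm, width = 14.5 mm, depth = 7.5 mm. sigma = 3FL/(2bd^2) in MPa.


sigma = 3*936*33/(2*14.5*7.5^2) = 56.8 MPa

56.8


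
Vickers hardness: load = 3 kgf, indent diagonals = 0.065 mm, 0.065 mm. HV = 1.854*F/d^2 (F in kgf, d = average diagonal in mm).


d_avg = (0.065+0.065)/2 = 0.065 mm
HV = 1.854*3/0.065^2 = 1316

1316


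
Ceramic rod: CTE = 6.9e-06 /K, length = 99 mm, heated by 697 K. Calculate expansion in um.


dL = 6.9e-06 * 99 * 697 * 1000 = 476.121 um

476.121


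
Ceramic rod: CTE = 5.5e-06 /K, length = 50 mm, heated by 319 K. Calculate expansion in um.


dL = 5.5e-06 * 50 * 319 * 1000 = 87.725 um

87.725


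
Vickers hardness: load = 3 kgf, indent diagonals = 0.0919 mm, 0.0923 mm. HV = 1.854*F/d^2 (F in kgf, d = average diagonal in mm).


d_avg = (0.0919+0.0923)/2 = 0.0921 mm
HV = 1.854*3/0.0921^2 = 656

656


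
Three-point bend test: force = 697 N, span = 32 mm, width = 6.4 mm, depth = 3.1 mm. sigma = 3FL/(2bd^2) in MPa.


sigma = 3*697*32/(2*6.4*3.1^2) = 544.0 MPa

544.0


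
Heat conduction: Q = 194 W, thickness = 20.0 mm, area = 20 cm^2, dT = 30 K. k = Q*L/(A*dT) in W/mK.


k = 194*20.0/1000/(20/10000*30) = 64.67 W/mK

64.67


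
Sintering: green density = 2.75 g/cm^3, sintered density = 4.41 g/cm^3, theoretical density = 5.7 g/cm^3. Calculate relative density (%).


Relative = 4.41 / 5.7 * 100 = 77.4%

77.4


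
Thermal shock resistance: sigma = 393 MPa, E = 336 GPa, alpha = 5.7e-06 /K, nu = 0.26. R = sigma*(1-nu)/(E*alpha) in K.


R = 393*(1-0.26)/(336*1000*5.7e-06) = 152 K

152


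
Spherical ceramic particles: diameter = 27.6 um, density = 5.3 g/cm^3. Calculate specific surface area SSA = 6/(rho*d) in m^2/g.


SSA = 6 / (5.3 * 27.6) = 0.041 m^2/g

0.041


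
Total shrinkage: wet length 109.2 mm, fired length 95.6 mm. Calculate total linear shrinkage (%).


TS = (109.2 - 95.6) / 109.2 * 100 = 12.45%

12.45


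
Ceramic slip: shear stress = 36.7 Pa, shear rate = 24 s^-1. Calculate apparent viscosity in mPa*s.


eta = tau/gamma * 1000 = 36.7/24 * 1000 = 1529.2 mPa*s

1529.2


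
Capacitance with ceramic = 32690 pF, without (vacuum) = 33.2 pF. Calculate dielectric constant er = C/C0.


er = 32690 / 33.2 = 984.64

984.64


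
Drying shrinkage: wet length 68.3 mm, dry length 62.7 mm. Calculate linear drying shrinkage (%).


DS = (68.3 - 62.7) / 68.3 * 100 = 8.2%

8.2


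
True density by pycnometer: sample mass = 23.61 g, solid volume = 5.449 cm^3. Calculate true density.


TD = 23.61 / 5.449 = 4.333 g/cm^3

4.333


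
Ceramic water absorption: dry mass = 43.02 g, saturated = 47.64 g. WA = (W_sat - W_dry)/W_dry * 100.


WA = (47.64 - 43.02) / 43.02 * 100 = 10.74%

10.74


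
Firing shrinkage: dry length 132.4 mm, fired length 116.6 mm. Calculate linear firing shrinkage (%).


FS = (132.4 - 116.6) / 132.4 * 100 = 11.93%

11.93


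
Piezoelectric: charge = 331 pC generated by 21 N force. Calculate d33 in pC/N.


d33 = 331 / 21 = 15.8 pC/N

15.8


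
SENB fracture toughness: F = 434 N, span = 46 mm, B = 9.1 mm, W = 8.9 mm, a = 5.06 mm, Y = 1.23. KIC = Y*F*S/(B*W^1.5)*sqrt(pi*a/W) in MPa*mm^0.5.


KIC = 1.23*434*46/(9.1*8.9^1.5)*sqrt(pi*5.06/8.9) = 135.83

135.83


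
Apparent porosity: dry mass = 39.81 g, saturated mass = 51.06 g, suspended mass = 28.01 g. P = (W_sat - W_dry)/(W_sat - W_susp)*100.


P = (51.06 - 39.81) / (51.06 - 28.01) * 100 = 11.25 / 23.05 * 100 = 48.8%

48.8


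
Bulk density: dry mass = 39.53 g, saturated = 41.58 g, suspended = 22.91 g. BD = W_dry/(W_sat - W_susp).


BD = 39.53 / (41.58 - 22.91) = 39.53 / 18.67 = 2.117 g/cm^3

2.117


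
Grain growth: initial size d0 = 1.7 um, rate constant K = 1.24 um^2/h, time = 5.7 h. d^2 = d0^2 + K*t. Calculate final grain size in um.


d^2 = 1.7^2 + 1.24*5.7 = 9.958
d = sqrt(9.958) = 3.16 um

3.16


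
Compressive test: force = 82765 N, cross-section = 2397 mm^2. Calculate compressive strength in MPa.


CS = 82765 / 2397 = 34.5 MPa

34.5


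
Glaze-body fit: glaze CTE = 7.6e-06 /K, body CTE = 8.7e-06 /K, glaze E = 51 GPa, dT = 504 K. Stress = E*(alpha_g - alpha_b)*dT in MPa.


Stress = 51*1000*(7.6e-06 - 8.7e-06)*504 = -28.3 MPa

-28.3


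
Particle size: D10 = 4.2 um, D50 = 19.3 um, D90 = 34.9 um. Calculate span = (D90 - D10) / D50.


Span = (34.9 - 4.2) / 19.3 = 30.7 / 19.3 = 1.591

1.591


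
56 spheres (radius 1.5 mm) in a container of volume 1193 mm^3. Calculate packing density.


V_sphere = 4/3*pi*1.5^3 = 14.1372 mm^3
Total V = 56*14.1372 = 791.6832 mm^3
PD = 791.6832 / 1193 = 0.664

0.664


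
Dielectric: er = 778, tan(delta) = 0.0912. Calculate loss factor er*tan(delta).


Loss = 778 * 0.0912 = 70.954

70.954


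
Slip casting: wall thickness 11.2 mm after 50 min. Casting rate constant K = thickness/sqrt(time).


K = 11.2 / sqrt(50) = 11.2 / 7.0711 = 1.584 mm/min^0.5

1.584


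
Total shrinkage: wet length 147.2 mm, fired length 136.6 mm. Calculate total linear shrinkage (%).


TS = (147.2 - 136.6) / 147.2 * 100 = 7.2%

7.2


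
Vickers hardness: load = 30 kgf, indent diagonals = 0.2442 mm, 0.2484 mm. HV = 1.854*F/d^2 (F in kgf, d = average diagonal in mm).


d_avg = (0.2442+0.2484)/2 = 0.2463 mm
HV = 1.854*30/0.2463^2 = 917

917


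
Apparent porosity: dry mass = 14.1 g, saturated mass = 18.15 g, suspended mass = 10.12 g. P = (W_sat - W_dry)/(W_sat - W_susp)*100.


P = (18.15 - 14.1) / (18.15 - 10.12) * 100 = 4.05 / 8.03 * 100 = 50.4%

50.4


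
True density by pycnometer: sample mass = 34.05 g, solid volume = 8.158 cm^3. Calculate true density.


TD = 34.05 / 8.158 = 4.174 g/cm^3

4.174


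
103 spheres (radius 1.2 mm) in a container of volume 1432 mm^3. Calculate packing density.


V_sphere = 4/3*pi*1.2^3 = 7.2382 mm^3
Total V = 103*7.2382 = 745.5346 mm^3
PD = 745.5346 / 1432 = 0.521

0.521


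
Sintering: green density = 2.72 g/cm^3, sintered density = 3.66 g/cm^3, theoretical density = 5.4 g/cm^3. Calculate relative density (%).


Relative = 3.66 / 5.4 * 100 = 67.8%

67.8


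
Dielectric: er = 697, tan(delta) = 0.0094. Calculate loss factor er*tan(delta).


Loss = 697 * 0.0094 = 6.552

6.552


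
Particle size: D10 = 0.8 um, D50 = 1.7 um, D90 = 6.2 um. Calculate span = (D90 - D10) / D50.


Span = (6.2 - 0.8) / 1.7 = 5.4 / 1.7 = 3.176

3.176


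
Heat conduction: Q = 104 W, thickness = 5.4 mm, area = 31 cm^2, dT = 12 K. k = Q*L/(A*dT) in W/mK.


k = 104*5.4/1000/(31/10000*12) = 15.1 W/mK

15.1


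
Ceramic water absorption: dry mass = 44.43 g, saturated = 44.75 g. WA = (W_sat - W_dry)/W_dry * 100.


WA = (44.75 - 44.43) / 44.43 * 100 = 0.72%

0.72


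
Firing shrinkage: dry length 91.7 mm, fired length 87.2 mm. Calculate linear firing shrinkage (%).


FS = (91.7 - 87.2) / 91.7 * 100 = 4.91%

4.91


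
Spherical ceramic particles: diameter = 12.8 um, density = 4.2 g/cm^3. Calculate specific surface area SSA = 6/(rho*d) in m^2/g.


SSA = 6 / (4.2 * 12.8) = 0.112 m^2/g

0.112


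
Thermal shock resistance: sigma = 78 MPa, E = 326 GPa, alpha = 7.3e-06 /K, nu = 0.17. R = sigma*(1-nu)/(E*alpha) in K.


R = 78*(1-0.17)/(326*1000*7.3e-06) = 27 K

27


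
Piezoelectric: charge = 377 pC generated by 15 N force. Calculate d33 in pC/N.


d33 = 377 / 15 = 25.1 pC/N

25.1


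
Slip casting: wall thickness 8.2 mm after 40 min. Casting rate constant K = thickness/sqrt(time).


K = 8.2 / sqrt(40) = 8.2 / 6.3246 = 1.297 mm/min^0.5

1.297


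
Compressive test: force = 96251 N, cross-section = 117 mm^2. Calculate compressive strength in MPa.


CS = 96251 / 117 = 822.7 MPa

822.7


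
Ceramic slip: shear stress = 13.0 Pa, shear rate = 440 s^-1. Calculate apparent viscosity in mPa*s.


eta = tau/gamma * 1000 = 13.0/440 * 1000 = 29.5 mPa*s

29.5


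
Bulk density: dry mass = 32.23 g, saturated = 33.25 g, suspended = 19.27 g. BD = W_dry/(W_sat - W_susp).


BD = 32.23 / (33.25 - 19.27) = 32.23 / 13.98 = 2.305 g/cm^3

2.305


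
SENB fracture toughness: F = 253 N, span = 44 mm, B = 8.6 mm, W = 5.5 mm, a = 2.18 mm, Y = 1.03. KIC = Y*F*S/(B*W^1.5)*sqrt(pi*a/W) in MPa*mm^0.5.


KIC = 1.03*253*44/(8.6*5.5^1.5)*sqrt(pi*2.18/5.5) = 115.34

115.34


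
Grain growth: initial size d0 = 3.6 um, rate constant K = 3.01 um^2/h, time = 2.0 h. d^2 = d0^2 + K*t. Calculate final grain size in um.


d^2 = 3.6^2 + 3.01*2.0 = 18.98
d = sqrt(18.98) = 4.36 um

4.36


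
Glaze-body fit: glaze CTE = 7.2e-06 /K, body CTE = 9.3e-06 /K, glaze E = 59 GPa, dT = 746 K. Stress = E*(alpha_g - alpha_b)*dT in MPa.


Stress = 59*1000*(7.2e-06 - 9.3e-06)*746 = -92.4 MPa

-92.4


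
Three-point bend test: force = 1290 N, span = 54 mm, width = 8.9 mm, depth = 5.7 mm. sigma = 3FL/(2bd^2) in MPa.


sigma = 3*1290*54/(2*8.9*5.7^2) = 361.4 MPa

361.4


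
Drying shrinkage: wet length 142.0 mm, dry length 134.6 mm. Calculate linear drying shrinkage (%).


DS = (142.0 - 134.6) / 142.0 * 100 = 5.21%

5.21


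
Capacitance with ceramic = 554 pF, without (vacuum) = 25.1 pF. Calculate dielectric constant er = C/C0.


er = 554 / 25.1 = 22.07

22.07


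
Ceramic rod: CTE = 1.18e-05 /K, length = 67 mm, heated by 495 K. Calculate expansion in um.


dL = 1.18e-05 * 67 * 495 * 1000 = 391.347 um

391.347


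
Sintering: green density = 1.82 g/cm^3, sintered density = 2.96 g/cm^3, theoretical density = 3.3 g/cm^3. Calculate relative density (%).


Relative = 2.96 / 3.3 * 100 = 89.7%

89.7


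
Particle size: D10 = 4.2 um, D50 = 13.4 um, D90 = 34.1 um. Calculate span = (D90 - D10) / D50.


Span = (34.1 - 4.2) / 13.4 = 29.9 / 13.4 = 2.231

2.231


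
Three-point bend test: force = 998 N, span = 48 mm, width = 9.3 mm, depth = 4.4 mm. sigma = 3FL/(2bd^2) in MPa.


sigma = 3*998*48/(2*9.3*4.4^2) = 399.1 MPa

399.1


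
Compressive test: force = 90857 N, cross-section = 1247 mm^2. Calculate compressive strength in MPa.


CS = 90857 / 1247 = 72.9 MPa

72.9


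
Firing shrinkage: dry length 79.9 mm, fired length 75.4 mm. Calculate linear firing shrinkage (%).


FS = (79.9 - 75.4) / 79.9 * 100 = 5.63%

5.63


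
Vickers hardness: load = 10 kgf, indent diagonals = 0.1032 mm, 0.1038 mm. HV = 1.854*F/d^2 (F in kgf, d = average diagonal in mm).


d_avg = (0.1032+0.1038)/2 = 0.1035 mm
HV = 1.854*10/0.1035^2 = 1731

1731


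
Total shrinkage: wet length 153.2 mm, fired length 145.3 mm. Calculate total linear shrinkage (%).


TS = (153.2 - 145.3) / 153.2 * 100 = 5.16%

5.16


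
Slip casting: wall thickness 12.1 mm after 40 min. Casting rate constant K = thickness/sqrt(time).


K = 12.1 / sqrt(40) = 12.1 / 6.3246 = 1.913 mm/min^0.5

1.913


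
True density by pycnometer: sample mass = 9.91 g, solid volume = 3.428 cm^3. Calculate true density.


TD = 9.91 / 3.428 = 2.891 g/cm^3

2.891


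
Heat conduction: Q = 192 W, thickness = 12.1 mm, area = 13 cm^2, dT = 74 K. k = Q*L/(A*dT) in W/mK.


k = 192*12.1/1000/(13/10000*74) = 24.15 W/mK

24.15


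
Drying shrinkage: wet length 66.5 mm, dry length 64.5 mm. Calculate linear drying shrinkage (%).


DS = (66.5 - 64.5) / 66.5 * 100 = 3.01%

3.01


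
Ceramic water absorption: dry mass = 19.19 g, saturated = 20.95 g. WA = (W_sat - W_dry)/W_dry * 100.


WA = (20.95 - 19.19) / 19.19 * 100 = 9.17%

9.17


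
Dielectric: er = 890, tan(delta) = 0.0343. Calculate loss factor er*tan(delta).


Loss = 890 * 0.0343 = 30.527

30.527


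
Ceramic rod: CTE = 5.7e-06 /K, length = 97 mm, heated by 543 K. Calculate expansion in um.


dL = 5.7e-06 * 97 * 543 * 1000 = 300.225 um

300.225


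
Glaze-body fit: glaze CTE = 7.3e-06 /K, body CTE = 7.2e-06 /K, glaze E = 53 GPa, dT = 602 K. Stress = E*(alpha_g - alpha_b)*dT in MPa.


Stress = 53*1000*(7.3e-06 - 7.2e-06)*602 = 3.2 MPa

3.2


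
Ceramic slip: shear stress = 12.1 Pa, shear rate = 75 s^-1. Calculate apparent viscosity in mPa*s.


eta = tau/gamma * 1000 = 12.1/75 * 1000 = 161.3 mPa*s

161.3


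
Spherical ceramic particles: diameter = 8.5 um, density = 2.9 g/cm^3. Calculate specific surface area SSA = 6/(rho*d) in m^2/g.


SSA = 6 / (2.9 * 8.5) = 0.243 m^2/g

0.243


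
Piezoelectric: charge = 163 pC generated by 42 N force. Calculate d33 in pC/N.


d33 = 163 / 42 = 3.9 pC/N

3.9


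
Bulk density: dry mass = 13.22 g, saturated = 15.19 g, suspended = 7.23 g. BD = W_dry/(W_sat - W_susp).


BD = 13.22 / (15.19 - 7.23) = 13.22 / 7.96 = 1.661 g/cm^3

1.661


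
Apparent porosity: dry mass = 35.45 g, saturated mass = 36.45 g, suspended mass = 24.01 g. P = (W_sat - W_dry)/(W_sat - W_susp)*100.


P = (36.45 - 35.45) / (36.45 - 24.01) * 100 = 1.0 / 12.44 * 100 = 8.0%

8.0


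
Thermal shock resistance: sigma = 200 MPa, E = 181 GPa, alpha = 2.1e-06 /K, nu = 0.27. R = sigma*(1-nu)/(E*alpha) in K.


R = 200*(1-0.27)/(181*1000*2.1e-06) = 384 K

384


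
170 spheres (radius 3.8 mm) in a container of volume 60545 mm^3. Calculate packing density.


V_sphere = 4/3*pi*3.8^3 = 229.8473 mm^3
Total V = 170*229.8473 = 39074.041 mm^3
PD = 39074.041 / 60545 = 0.645

0.645


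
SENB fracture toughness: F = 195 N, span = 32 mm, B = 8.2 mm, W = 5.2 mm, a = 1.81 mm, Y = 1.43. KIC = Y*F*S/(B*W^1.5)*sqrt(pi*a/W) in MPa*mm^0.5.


KIC = 1.43*195*32/(8.2*5.2^1.5)*sqrt(pi*1.81/5.2) = 95.97

95.97


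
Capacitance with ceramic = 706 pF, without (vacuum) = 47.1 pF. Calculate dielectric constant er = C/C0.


er = 706 / 47.1 = 14.99

14.99


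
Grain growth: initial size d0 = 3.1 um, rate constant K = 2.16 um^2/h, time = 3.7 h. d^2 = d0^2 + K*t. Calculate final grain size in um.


d^2 = 3.1^2 + 2.16*3.7 = 17.602
d = sqrt(17.602) = 4.2 um

4.2


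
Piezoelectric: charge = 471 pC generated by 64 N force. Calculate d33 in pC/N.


d33 = 471 / 64 = 7.4 pC/N

7.4


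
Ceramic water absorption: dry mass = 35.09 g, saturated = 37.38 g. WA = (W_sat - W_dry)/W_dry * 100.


WA = (37.38 - 35.09) / 35.09 * 100 = 6.53%

6.53


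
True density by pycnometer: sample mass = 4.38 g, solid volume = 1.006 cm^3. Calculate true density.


TD = 4.38 / 1.006 = 4.354 g/cm^3

4.354


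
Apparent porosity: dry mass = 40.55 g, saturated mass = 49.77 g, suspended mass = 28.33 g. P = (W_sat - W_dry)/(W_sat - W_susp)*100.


P = (49.77 - 40.55) / (49.77 - 28.33) * 100 = 9.22 / 21.44 * 100 = 43.0%

43.0


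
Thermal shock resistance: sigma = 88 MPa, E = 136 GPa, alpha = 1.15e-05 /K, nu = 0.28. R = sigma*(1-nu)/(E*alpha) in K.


R = 88*(1-0.28)/(136*1000*1.15e-05) = 41 K

41


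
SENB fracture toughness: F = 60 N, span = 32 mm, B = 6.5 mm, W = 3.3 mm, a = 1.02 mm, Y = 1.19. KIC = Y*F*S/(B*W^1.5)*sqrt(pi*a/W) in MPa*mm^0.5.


KIC = 1.19*60*32/(6.5*3.3^1.5)*sqrt(pi*1.02/3.3) = 57.78

57.78


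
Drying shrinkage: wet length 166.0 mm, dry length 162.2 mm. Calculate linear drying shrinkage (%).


DS = (166.0 - 162.2) / 166.0 * 100 = 2.29%

2.29


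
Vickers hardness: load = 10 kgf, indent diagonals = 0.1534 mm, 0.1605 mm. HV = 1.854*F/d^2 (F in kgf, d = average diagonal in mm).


d_avg = (0.1534+0.1605)/2 = 0.15695 mm
HV = 1.854*10/0.15695^2 = 753

753


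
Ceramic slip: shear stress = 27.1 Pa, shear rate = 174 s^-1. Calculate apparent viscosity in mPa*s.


eta = tau/gamma * 1000 = 27.1/174 * 1000 = 155.7 mPa*s

155.7


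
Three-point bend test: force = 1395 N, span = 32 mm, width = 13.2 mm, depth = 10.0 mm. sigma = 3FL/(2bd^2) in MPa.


sigma = 3*1395*32/(2*13.2*10.0^2) = 50.7 MPa

50.7


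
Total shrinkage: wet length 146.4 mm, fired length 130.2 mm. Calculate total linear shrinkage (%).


TS = (146.4 - 130.2) / 146.4 * 100 = 11.07%

11.07


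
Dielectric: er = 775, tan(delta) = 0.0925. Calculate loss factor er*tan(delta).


Loss = 775 * 0.0925 = 71.688

71.688


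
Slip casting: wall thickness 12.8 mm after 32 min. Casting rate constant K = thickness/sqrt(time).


K = 12.8 / sqrt(32) = 12.8 / 5.6569 = 2.263 mm/min^0.5

2.263


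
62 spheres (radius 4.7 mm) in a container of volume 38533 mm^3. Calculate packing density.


V_sphere = 4/3*pi*4.7^3 = 434.8928 mm^3
Total V = 62*434.8928 = 26963.3536 mm^3
PD = 26963.3536 / 38533 = 0.7

0.7


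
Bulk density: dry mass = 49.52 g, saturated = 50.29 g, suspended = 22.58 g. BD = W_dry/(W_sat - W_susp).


BD = 49.52 / (50.29 - 22.58) = 49.52 / 27.71 = 1.787 g/cm^3

1.787


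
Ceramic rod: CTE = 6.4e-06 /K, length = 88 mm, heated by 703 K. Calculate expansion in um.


dL = 6.4e-06 * 88 * 703 * 1000 = 395.93 um

395.93


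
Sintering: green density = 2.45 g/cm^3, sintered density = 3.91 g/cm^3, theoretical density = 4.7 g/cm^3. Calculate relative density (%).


Relative = 3.91 / 4.7 * 100 = 83.2%

83.2


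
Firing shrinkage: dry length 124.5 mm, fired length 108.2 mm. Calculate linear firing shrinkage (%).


FS = (124.5 - 108.2) / 124.5 * 100 = 13.09%

13.09


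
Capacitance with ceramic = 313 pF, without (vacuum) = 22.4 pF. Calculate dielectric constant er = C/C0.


er = 313 / 22.4 = 13.97

13.97


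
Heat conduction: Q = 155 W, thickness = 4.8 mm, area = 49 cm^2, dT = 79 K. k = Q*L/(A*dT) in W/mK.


k = 155*4.8/1000/(49/10000*79) = 1.92 W/mK

1.92


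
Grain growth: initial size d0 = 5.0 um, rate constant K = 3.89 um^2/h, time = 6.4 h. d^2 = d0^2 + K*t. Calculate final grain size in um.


d^2 = 5.0^2 + 3.89*6.4 = 49.896
d = sqrt(49.896) = 7.06 um

7.06


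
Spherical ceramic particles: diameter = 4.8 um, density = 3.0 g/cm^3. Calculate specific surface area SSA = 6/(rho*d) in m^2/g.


SSA = 6 / (3.0 * 4.8) = 0.417 m^2/g

0.417


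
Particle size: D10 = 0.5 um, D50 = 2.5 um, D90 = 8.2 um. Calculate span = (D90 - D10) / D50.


Span = (8.2 - 0.5) / 2.5 = 7.7 / 2.5 = 3.08

3.08


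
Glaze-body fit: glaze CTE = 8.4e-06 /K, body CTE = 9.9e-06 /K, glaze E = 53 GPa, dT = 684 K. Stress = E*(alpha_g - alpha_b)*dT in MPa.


Stress = 53*1000*(8.4e-06 - 9.9e-06)*684 = -54.4 MPa

-54.4
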